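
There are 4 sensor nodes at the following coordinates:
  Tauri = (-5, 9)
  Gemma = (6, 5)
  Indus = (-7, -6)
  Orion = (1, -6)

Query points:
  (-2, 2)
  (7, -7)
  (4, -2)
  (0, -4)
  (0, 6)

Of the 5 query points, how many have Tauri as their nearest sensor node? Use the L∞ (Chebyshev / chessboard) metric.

2

(-2, 2) — d to each: Tauri:7, Gemma:8, Indus:8, Orion:8 → nearest is Tauri
(7, -7) — d to each: Tauri:16, Gemma:12, Indus:14, Orion:6 → nearest is Orion
(4, -2) — d to each: Tauri:11, Gemma:7, Indus:11, Orion:4 → nearest is Orion
(0, -4) — d to each: Tauri:13, Gemma:9, Indus:7, Orion:2 → nearest is Orion
(0, 6) — d to each: Tauri:5, Gemma:6, Indus:12, Orion:12 → nearest is Tauri
2 of the 5 points have Tauri as nearest.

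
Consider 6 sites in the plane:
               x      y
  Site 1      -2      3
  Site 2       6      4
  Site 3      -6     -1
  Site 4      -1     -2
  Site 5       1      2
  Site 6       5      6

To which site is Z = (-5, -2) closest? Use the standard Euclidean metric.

Compare squared distances (the ordering matches that of the actual distances):
d²(Z, Site 1) = (-5−(-2))² + (-2−3)² = 9 + 25 = 34
d²(Z, Site 2) = (-5−6)² + (-2−4)² = 121 + 36 = 157
d²(Z, Site 3) = (-5−(-6))² + (-2−(-1))² = 1 + 1 = 2
d²(Z, Site 4) = (-5−(-1))² + (-2−(-2))² = 16 + 0 = 16
d²(Z, Site 5) = (-5−1)² + (-2−2)² = 36 + 16 = 52
d²(Z, Site 6) = (-5−5)² + (-2−6)² = 100 + 64 = 164
Minimum is at Site 3.

Site 3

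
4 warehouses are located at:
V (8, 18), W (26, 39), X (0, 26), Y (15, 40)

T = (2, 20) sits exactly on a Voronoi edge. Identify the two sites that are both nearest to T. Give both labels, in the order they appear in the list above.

Squared distances from T to each site:
|TV|² = (2−8)² + (20−18)² = 36 + 4 = 40
|TW|² = (2−26)² + (20−39)² = 576 + 361 = 937
|TX|² = (2−0)² + (20−26)² = 4 + 36 = 40
|TY|² = (2−15)² + (20−40)² = 169 + 400 = 569
T is equidistant from V and X (both at squared distance 40), and every other site is strictly farther — so T lies on the V–X Voronoi edge.

V and X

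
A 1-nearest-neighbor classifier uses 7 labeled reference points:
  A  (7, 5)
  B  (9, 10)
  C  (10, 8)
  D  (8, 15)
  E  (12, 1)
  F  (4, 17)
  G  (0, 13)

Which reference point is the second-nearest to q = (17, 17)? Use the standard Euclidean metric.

Compare squared distances (the ordering matches that of the actual distances):
|qA|² = (17−7)² + (17−5)² = 100 + 144 = 244
|qB|² = (17−9)² + (17−10)² = 64 + 49 = 113
|qC|² = (17−10)² + (17−8)² = 49 + 81 = 130
|qD|² = (17−8)² + (17−15)² = 81 + 4 = 85
|qE|² = (17−12)² + (17−1)² = 25 + 256 = 281
|qF|² = (17−4)² + (17−17)² = 169 + 0 = 169
|qG|² = (17−0)² + (17−13)² = 289 + 16 = 305
Sorted ascending: D, B, C, … — the second-nearest is B.

B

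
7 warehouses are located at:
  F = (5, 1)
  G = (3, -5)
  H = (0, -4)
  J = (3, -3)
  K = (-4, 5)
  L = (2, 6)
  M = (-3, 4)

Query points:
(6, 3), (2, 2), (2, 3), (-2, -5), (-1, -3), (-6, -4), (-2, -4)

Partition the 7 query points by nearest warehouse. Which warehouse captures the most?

(6, 3) — d² to each: F:5, G:73, H:85, J:45, K:104, L:25, M:82 → nearest is F
(2, 2) — d² to each: F:10, G:50, H:40, J:26, K:45, L:16, M:29 → nearest is F
(2, 3) — d² to each: F:13, G:65, H:53, J:37, K:40, L:9, M:26 → nearest is L
(-2, -5) — d² to each: F:85, G:25, H:5, J:29, K:104, L:137, M:82 → nearest is H
(-1, -3) — d² to each: F:52, G:20, H:2, J:16, K:73, L:90, M:53 → nearest is H
(-6, -4) — d² to each: F:146, G:82, H:36, J:82, K:85, L:164, M:73 → nearest is H
(-2, -4) — d² to each: F:74, G:26, H:4, J:26, K:85, L:116, M:65 → nearest is H
Tally — F:2, H:4, L:1. H captures the most (4).

H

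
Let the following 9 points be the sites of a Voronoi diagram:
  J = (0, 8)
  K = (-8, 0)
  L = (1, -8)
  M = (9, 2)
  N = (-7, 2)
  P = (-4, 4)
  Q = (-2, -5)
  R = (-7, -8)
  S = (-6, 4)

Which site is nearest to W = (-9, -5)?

R

Since √ is increasing, it suffices to compare squared distances:
|WJ|² = (-9−0)² + (-5−8)² = 81 + 169 = 250
|WK|² = (-9−(-8))² + (-5−0)² = 1 + 25 = 26
|WL|² = (-9−1)² + (-5−(-8))² = 100 + 9 = 109
|WM|² = (-9−9)² + (-5−2)² = 324 + 49 = 373
|WN|² = (-9−(-7))² + (-5−2)² = 4 + 49 = 53
|WP|² = (-9−(-4))² + (-5−4)² = 25 + 81 = 106
|WQ|² = (-9−(-2))² + (-5−(-5))² = 49 + 0 = 49
|WR|² = (-9−(-7))² + (-5−(-8))² = 4 + 9 = 13
|WS|² = (-9−(-6))² + (-5−4)² = 9 + 81 = 90
R is nearest.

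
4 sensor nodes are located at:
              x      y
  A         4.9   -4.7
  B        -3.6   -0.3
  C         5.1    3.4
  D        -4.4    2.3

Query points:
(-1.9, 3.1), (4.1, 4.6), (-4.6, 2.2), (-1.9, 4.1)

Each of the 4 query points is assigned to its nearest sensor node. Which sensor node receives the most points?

D

(-1.9, 3.1) — d² to each: A:107.08, B:14.45, C:49.09, D:6.89 → nearest is D
(4.1, 4.6) — d² to each: A:87.13, B:83.3, C:2.44, D:77.54 → nearest is C
(-4.6, 2.2) — d² to each: A:137.86, B:7.25, C:95.53, D:0.05 → nearest is D
(-1.9, 4.1) — d² to each: A:123.68, B:22.25, C:49.49, D:9.49 → nearest is D
Tally — C:1, D:3. D captures the most (3).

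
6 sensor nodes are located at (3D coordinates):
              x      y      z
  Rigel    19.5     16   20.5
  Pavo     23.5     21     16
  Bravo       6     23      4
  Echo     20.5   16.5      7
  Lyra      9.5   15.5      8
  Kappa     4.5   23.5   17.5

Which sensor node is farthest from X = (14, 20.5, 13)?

Since √ is increasing, it suffices to compare squared distances:
d²(X, Rigel) = (14−19.5)² + (20.5−16)² + (13−20.5)² = 30.25 + 20.25 + 56.25 = 106.75
d²(X, Pavo) = (14−23.5)² + (20.5−21)² + (13−16)² = 90.25 + 0.25 + 9 = 99.5
d²(X, Bravo) = (14−6)² + (20.5−23)² + (13−4)² = 64 + 6.25 + 81 = 151.25
d²(X, Echo) = (14−20.5)² + (20.5−16.5)² + (13−7)² = 42.25 + 16 + 36 = 94.25
d²(X, Lyra) = (14−9.5)² + (20.5−15.5)² + (13−8)² = 20.25 + 25 + 25 = 70.25
d²(X, Kappa) = (14−4.5)² + (20.5−23.5)² + (13−17.5)² = 90.25 + 9 + 20.25 = 119.5
The largest is to Bravo.

Bravo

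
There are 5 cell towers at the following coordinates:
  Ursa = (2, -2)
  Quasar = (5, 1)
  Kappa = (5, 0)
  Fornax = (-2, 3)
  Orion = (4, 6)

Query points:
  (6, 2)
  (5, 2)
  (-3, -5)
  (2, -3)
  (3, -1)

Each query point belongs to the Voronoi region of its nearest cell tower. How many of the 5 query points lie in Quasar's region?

2

(6, 2) — d² to each: Ursa:32, Quasar:2, Kappa:5, Fornax:65, Orion:20 → nearest is Quasar
(5, 2) — d² to each: Ursa:25, Quasar:1, Kappa:4, Fornax:50, Orion:17 → nearest is Quasar
(-3, -5) — d² to each: Ursa:34, Quasar:100, Kappa:89, Fornax:65, Orion:170 → nearest is Ursa
(2, -3) — d² to each: Ursa:1, Quasar:25, Kappa:18, Fornax:52, Orion:85 → nearest is Ursa
(3, -1) — d² to each: Ursa:2, Quasar:8, Kappa:5, Fornax:41, Orion:50 → nearest is Ursa
2 of the 5 points have Quasar as nearest.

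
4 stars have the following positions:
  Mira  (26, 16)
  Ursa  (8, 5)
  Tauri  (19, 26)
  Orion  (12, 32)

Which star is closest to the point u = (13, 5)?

Compare squared distances (the ordering matches that of the actual distances):
d²(u, Mira) = (13−26)² + (5−16)² = 169 + 121 = 290
d²(u, Ursa) = (13−8)² + (5−5)² = 25 + 0 = 25
d²(u, Tauri) = (13−19)² + (5−26)² = 36 + 441 = 477
d²(u, Orion) = (13−12)² + (5−32)² = 1 + 729 = 730
The smallest is to Ursa, so u lies in the Voronoi region of Ursa.

Ursa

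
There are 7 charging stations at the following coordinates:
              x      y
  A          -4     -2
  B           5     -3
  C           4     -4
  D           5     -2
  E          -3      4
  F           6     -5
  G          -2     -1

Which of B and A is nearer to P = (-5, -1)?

A

Compare squared distances:
|PB|² = (-5−5)² + (-1−(-3))² = 100 + 4 = 104
|PA|² = (-5−(-4))² + (-1−(-2))² = 1 + 1 = 2
104 > 2, so A is closer.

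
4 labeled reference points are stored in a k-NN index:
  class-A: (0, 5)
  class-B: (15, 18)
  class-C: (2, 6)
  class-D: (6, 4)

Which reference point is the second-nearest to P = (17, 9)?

Squared Euclidean distances:
d²(P, class-A) = (17−0)² + (9−5)² = 289 + 16 = 305
d²(P, class-B) = (17−15)² + (9−18)² = 4 + 81 = 85
d²(P, class-C) = (17−2)² + (9−6)² = 225 + 9 = 234
d²(P, class-D) = (17−6)² + (9−4)² = 121 + 25 = 146
Sorted ascending: class-B, class-D, class-C, … — the second-nearest is class-D.

class-D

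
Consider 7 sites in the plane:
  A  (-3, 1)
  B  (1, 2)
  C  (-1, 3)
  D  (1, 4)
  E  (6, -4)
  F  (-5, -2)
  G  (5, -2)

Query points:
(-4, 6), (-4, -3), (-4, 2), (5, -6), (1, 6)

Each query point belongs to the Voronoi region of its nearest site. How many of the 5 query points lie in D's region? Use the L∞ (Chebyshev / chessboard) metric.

1

(-4, 6) — d to each: A:5, B:5, C:3, D:5, E:10, F:8, G:9 → nearest is C
(-4, -3) — d to each: A:4, B:5, C:6, D:7, E:10, F:1, G:9 → nearest is F
(-4, 2) — d to each: A:1, B:5, C:3, D:5, E:10, F:4, G:9 → nearest is A
(5, -6) — d to each: A:8, B:8, C:9, D:10, E:2, F:10, G:4 → nearest is E
(1, 6) — d to each: A:5, B:4, C:3, D:2, E:10, F:8, G:8 → nearest is D
1 of the 5 points has D as nearest.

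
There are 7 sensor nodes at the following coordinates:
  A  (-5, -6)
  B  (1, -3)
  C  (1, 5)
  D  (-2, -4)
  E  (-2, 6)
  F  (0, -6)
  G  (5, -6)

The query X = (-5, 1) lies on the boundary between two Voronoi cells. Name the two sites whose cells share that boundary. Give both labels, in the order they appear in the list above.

Squared distances from X to each site:
|XA|² = (-5−(-5))² + (1−(-6))² = 0 + 49 = 49
|XB|² = (-5−1)² + (1−(-3))² = 36 + 16 = 52
|XC|² = (-5−1)² + (1−5)² = 36 + 16 = 52
|XD|² = (-5−(-2))² + (1−(-4))² = 9 + 25 = 34
|XE|² = (-5−(-2))² + (1−6)² = 9 + 25 = 34
|XF|² = (-5−0)² + (1−(-6))² = 25 + 49 = 74
|XG|² = (-5−5)² + (1−(-6))² = 100 + 49 = 149
X is equidistant from D and E (both at squared distance 34), and every other site is strictly farther — so X lies on the D–E Voronoi edge.

D and E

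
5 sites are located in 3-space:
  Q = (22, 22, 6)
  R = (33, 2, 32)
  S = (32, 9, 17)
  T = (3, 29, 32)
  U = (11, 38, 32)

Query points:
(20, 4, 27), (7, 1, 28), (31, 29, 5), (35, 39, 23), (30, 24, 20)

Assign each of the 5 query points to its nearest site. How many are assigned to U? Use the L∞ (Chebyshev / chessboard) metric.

(20, 4, 27) — d to each: Q:21, R:13, S:12, T:25, U:34 → nearest is S
(7, 1, 28) — d to each: Q:22, R:26, S:25, T:28, U:37 → nearest is Q
(31, 29, 5) — d to each: Q:9, R:27, S:20, T:28, U:27 → nearest is Q
(35, 39, 23) — d to each: Q:17, R:37, S:30, T:32, U:24 → nearest is Q
(30, 24, 20) — d to each: Q:14, R:22, S:15, T:27, U:19 → nearest is Q
0 of the 5 points have U as nearest.

0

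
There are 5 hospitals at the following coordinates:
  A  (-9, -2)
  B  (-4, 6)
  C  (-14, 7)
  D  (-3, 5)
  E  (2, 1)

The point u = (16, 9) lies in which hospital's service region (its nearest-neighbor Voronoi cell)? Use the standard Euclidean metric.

E

Squared Euclidean distances:
|uA|² = 625 + 121 = 746
|uB|² = 400 + 9 = 409
|uC|² = 900 + 4 = 904
|uD|² = 361 + 16 = 377
|uE|² = 196 + 64 = 260
The smallest is to E, so u lies in the Voronoi region of E.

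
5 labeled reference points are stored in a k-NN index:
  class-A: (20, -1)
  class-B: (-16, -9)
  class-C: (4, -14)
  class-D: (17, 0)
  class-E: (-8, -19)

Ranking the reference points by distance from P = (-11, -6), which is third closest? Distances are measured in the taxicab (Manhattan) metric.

class-C

d(P, class-A) = |-11−20| + |-6−(-1)| = 31 + 5 = 36
d(P, class-B) = |-11−(-16)| + |-6−(-9)| = 5 + 3 = 8
d(P, class-C) = |-11−4| + |-6−(-14)| = 15 + 8 = 23
d(P, class-D) = |-11−17| + |-6−0| = 28 + 6 = 34
d(P, class-E) = |-11−(-8)| + |-6−(-19)| = 3 + 13 = 16
Sorted ascending: class-B, class-E, class-C, class-D, … — the third-nearest is class-C.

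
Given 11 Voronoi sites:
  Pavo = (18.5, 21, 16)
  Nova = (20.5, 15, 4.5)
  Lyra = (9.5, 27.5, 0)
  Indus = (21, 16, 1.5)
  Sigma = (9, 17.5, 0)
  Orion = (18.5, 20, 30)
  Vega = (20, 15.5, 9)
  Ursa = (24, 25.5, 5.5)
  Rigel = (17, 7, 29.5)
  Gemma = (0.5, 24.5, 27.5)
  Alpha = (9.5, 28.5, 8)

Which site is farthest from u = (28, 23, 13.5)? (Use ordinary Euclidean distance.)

Gemma

Since √ is increasing, it suffices to compare squared distances:
d²(u, Pavo) = (28−18.5)² + (23−21)² + (13.5−16)² = 90.25 + 4 + 6.25 = 100.5
d²(u, Nova) = (28−20.5)² + (23−15)² + (13.5−4.5)² = 56.25 + 64 + 81 = 201.25
d²(u, Lyra) = (28−9.5)² + (23−27.5)² + (13.5−0)² = 342.25 + 20.25 + 182.25 = 544.75
d²(u, Indus) = (28−21)² + (23−16)² + (13.5−1.5)² = 49 + 49 + 144 = 242
d²(u, Sigma) = (28−9)² + (23−17.5)² + (13.5−0)² = 361 + 30.25 + 182.25 = 573.5
d²(u, Orion) = (28−18.5)² + (23−20)² + (13.5−30)² = 90.25 + 9 + 272.25 = 371.5
d²(u, Vega) = (28−20)² + (23−15.5)² + (13.5−9)² = 64 + 56.25 + 20.25 = 140.5
d²(u, Ursa) = (28−24)² + (23−25.5)² + (13.5−5.5)² = 16 + 6.25 + 64 = 86.25
d²(u, Rigel) = (28−17)² + (23−7)² + (13.5−29.5)² = 121 + 256 + 256 = 633
d²(u, Gemma) = (28−0.5)² + (23−24.5)² + (13.5−27.5)² = 756.25 + 2.25 + 196 = 954.5
d²(u, Alpha) = (28−9.5)² + (23−28.5)² + (13.5−8)² = 342.25 + 30.25 + 30.25 = 402.75
The largest is to Gemma.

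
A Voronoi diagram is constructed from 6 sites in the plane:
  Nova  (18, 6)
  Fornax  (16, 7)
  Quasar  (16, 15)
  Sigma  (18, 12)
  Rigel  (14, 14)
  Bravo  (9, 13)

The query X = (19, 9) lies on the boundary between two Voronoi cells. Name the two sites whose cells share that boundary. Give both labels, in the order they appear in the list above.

Nova and Sigma

Squared distances from X to each site:
d²(X, Nova) = (19−18)² + (9−6)² = 1 + 9 = 10
d²(X, Fornax) = (19−16)² + (9−7)² = 9 + 4 = 13
d²(X, Quasar) = (19−16)² + (9−15)² = 9 + 36 = 45
d²(X, Sigma) = (19−18)² + (9−12)² = 1 + 9 = 10
d²(X, Rigel) = (19−14)² + (9−14)² = 25 + 25 = 50
d²(X, Bravo) = (19−9)² + (9−13)² = 100 + 16 = 116
X is equidistant from Nova and Sigma (both at squared distance 10), and every other site is strictly farther — so X lies on the Nova–Sigma Voronoi edge.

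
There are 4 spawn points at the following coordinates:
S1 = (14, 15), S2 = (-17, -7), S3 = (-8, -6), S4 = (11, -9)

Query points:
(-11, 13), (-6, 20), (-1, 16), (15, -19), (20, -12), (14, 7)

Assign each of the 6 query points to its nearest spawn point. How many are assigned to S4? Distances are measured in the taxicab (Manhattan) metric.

2

(-11, 13) — d to each: S1:27, S2:26, S3:22, S4:44 → nearest is S3
(-6, 20) — d to each: S1:25, S2:38, S3:28, S4:46 → nearest is S1
(-1, 16) — d to each: S1:16, S2:39, S3:29, S4:37 → nearest is S1
(15, -19) — d to each: S1:35, S2:44, S3:36, S4:14 → nearest is S4
(20, -12) — d to each: S1:33, S2:42, S3:34, S4:12 → nearest is S4
(14, 7) — d to each: S1:8, S2:45, S3:35, S4:19 → nearest is S1
2 of the 6 points have S4 as nearest.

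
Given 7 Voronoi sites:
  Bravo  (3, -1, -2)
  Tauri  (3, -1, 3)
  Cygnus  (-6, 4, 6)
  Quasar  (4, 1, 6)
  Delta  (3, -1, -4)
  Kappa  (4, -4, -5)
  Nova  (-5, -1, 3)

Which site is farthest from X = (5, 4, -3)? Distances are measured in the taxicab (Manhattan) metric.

d(X, Bravo) = |5−3| + |4−(-1)| + |-3−(-2)| = 2 + 5 + 1 = 8
d(X, Tauri) = |5−3| + |4−(-1)| + |-3−3| = 2 + 5 + 6 = 13
d(X, Cygnus) = |5−(-6)| + |4−4| + |-3−6| = 11 + 0 + 9 = 20
d(X, Quasar) = |5−4| + |4−1| + |-3−6| = 1 + 3 + 9 = 13
d(X, Delta) = |5−3| + |4−(-1)| + |-3−(-4)| = 2 + 5 + 1 = 8
d(X, Kappa) = |5−4| + |4−(-4)| + |-3−(-5)| = 1 + 8 + 2 = 11
d(X, Nova) = |5−(-5)| + |4−(-1)| + |-3−3| = 10 + 5 + 6 = 21
The largest is to Nova.

Nova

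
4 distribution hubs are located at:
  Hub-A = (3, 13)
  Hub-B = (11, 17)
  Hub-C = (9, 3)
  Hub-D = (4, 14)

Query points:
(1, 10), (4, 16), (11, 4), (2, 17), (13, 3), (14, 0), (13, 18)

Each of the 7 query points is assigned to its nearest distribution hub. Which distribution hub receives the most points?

Hub-C

(1, 10) — d² to each: Hub-A:13, Hub-B:149, Hub-C:113, Hub-D:25 → nearest is Hub-A
(4, 16) — d² to each: Hub-A:10, Hub-B:50, Hub-C:194, Hub-D:4 → nearest is Hub-D
(11, 4) — d² to each: Hub-A:145, Hub-B:169, Hub-C:5, Hub-D:149 → nearest is Hub-C
(2, 17) — d² to each: Hub-A:17, Hub-B:81, Hub-C:245, Hub-D:13 → nearest is Hub-D
(13, 3) — d² to each: Hub-A:200, Hub-B:200, Hub-C:16, Hub-D:202 → nearest is Hub-C
(14, 0) — d² to each: Hub-A:290, Hub-B:298, Hub-C:34, Hub-D:296 → nearest is Hub-C
(13, 18) — d² to each: Hub-A:125, Hub-B:5, Hub-C:241, Hub-D:97 → nearest is Hub-B
Tally — Hub-A:1, Hub-B:1, Hub-C:3, Hub-D:2. Hub-C captures the most (3).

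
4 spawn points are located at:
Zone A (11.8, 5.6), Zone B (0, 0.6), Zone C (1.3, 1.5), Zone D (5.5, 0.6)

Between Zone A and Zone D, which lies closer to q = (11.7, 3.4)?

Compare squared distances:
d²(q, Zone A) = (11.7−11.8)² + (3.4−5.6)² = 0.01 + 4.84 = 4.85
d²(q, Zone D) = (11.7−5.5)² + (3.4−0.6)² = 38.44 + 7.84 = 46.28
4.85 < 46.28, so Zone A is closer.

Zone A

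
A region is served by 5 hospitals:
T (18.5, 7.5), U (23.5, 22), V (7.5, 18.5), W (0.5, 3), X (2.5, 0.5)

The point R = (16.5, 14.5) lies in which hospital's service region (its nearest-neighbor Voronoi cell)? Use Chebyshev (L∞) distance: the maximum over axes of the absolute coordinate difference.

d(R,T) = max(2, 7) = 7
d(R,U) = max(7, 7.5) = 7.5
d(R,V) = max(9, 4) = 9
d(R,W) = max(16, 11.5) = 16
d(R,X) = max(14, 14) = 14
T is nearest.

T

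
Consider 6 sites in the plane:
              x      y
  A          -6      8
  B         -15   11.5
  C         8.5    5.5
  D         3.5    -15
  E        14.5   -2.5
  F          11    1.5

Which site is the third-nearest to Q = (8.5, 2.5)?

E

Compare squared distances (the ordering matches that of the actual distances):
|QA|² = (8.5−(-6))² + (2.5−8)² = 210.25 + 30.25 = 240.5
|QB|² = (8.5−(-15))² + (2.5−11.5)² = 552.25 + 81 = 633.25
|QC|² = (8.5−8.5)² + (2.5−5.5)² = 0 + 9 = 9
|QD|² = (8.5−3.5)² + (2.5−(-15))² = 25 + 306.25 = 331.25
|QE|² = (8.5−14.5)² + (2.5−(-2.5))² = 36 + 25 = 61
|QF|² = (8.5−11)² + (2.5−1.5)² = 6.25 + 1 = 7.25
Sorted ascending: F, C, E, A, … — the third-nearest is E.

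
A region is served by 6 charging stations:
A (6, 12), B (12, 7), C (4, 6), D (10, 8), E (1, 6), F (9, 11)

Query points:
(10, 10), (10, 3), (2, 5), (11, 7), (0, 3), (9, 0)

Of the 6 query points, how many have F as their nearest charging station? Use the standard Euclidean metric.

(10, 10) — d² to each: A:20, B:13, C:52, D:4, E:97, F:2 → nearest is F
(10, 3) — d² to each: A:97, B:20, C:45, D:25, E:90, F:65 → nearest is B
(2, 5) — d² to each: A:65, B:104, C:5, D:73, E:2, F:85 → nearest is E
(11, 7) — d² to each: A:50, B:1, C:50, D:2, E:101, F:20 → nearest is B
(0, 3) — d² to each: A:117, B:160, C:25, D:125, E:10, F:145 → nearest is E
(9, 0) — d² to each: A:153, B:58, C:61, D:65, E:100, F:121 → nearest is B
1 of the 6 points has F as nearest.

1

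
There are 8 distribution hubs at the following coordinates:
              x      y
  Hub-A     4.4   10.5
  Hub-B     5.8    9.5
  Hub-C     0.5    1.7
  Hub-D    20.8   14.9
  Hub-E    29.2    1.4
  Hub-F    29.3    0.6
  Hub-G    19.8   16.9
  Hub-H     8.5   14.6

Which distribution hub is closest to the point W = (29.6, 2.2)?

Hub-E

Compare squared distances (the ordering matches that of the actual distances):
d²(W, Hub-A) = (29.6−4.4)² + (2.2−10.5)² = 635.04 + 68.89 = 703.93
d²(W, Hub-B) = (29.6−5.8)² + (2.2−9.5)² = 566.44 + 53.29 = 619.73
d²(W, Hub-C) = (29.6−0.5)² + (2.2−1.7)² = 846.81 + 0.25 = 847.06
d²(W, Hub-D) = (29.6−20.8)² + (2.2−14.9)² = 77.44 + 161.29 = 238.73
d²(W, Hub-E) = (29.6−29.2)² + (2.2−1.4)² = 0.16 + 0.64 = 0.8
d²(W, Hub-F) = (29.6−29.3)² + (2.2−0.6)² = 0.09 + 2.56 = 2.65
d²(W, Hub-G) = (29.6−19.8)² + (2.2−16.9)² = 96.04 + 216.09 = 312.13
d²(W, Hub-H) = (29.6−8.5)² + (2.2−14.6)² = 445.21 + 153.76 = 598.97
Minimum is at Hub-E.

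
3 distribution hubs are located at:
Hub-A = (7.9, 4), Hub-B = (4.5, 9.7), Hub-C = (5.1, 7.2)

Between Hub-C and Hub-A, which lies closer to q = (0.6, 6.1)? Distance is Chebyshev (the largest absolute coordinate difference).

d(q, Hub-C) = max(4.5, 1.1) = 4.5
d(q, Hub-A) = max(7.3, 2.1) = 7.3
4.5 < 7.3, so Hub-C is closer.

Hub-C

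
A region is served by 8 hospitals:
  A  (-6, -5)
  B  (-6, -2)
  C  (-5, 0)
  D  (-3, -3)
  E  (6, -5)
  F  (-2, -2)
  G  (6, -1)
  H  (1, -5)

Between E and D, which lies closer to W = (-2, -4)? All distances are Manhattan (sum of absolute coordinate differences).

D

d(W,E) = |-2−6| + |-4−(-5)| = 8 + 1 = 9
d(W,D) = |-2−(-3)| + |-4−(-3)| = 1 + 1 = 2
9 > 2, so D is closer.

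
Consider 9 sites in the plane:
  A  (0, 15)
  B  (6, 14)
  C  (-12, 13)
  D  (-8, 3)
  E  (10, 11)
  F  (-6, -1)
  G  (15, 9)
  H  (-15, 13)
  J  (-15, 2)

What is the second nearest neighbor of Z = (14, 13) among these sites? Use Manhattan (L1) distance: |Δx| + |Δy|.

E

d(Z,A) = 14 + 2 = 16
d(Z,B) = 8 + 1 = 9
d(Z,C) = 26 + 0 = 26
d(Z,D) = 22 + 10 = 32
d(Z,E) = 4 + 2 = 6
d(Z,F) = 20 + 14 = 34
d(Z,G) = 1 + 4 = 5
d(Z,H) = 29 + 0 = 29
d(Z,J) = 29 + 11 = 40
Sorted ascending: G, E, B, … — the second-nearest is E.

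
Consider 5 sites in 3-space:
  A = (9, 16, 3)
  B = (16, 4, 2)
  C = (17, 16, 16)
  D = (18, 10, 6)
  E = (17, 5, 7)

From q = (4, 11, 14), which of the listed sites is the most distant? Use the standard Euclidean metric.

Since √ is increasing, it suffices to compare squared distances:
|qA|² = (4−9)² + (11−16)² + (14−3)² = 25 + 25 + 121 = 171
|qB|² = (4−16)² + (11−4)² + (14−2)² = 144 + 49 + 144 = 337
|qC|² = (4−17)² + (11−16)² + (14−16)² = 169 + 25 + 4 = 198
|qD|² = (4−18)² + (11−10)² + (14−6)² = 196 + 1 + 64 = 261
|qE|² = (4−17)² + (11−5)² + (14−7)² = 169 + 36 + 49 = 254
The largest is to B.

B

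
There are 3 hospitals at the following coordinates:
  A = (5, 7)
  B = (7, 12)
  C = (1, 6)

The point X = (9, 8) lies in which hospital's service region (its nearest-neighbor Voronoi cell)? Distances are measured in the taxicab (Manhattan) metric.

A

d(X,A) = |9−5| + |8−7| = 4 + 1 = 5
d(X,B) = |9−7| + |8−12| = 2 + 4 = 6
d(X,C) = |9−1| + |8−6| = 8 + 2 = 10
A is nearest.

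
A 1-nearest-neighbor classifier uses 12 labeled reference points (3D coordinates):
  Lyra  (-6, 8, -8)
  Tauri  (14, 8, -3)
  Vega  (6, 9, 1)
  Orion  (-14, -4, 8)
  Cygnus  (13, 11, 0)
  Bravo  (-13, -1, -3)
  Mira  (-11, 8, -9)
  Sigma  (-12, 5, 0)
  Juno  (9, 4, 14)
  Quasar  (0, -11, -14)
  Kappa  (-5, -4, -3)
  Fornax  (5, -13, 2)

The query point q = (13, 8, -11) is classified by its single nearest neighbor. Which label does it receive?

Since √ is increasing, it suffices to compare squared distances:
d²(q, Lyra) = (13−(-6))² + (8−8)² + (-11−(-8))² = 361 + 0 + 9 = 370
d²(q, Tauri) = (13−14)² + (8−8)² + (-11−(-3))² = 1 + 0 + 64 = 65
d²(q, Vega) = (13−6)² + (8−9)² + (-11−1)² = 49 + 1 + 144 = 194
d²(q, Orion) = (13−(-14))² + (8−(-4))² + (-11−8)² = 729 + 144 + 361 = 1234
d²(q, Cygnus) = (13−13)² + (8−11)² + (-11−0)² = 0 + 9 + 121 = 130
d²(q, Bravo) = (13−(-13))² + (8−(-1))² + (-11−(-3))² = 676 + 81 + 64 = 821
d²(q, Mira) = (13−(-11))² + (8−8)² + (-11−(-9))² = 576 + 0 + 4 = 580
d²(q, Sigma) = (13−(-12))² + (8−5)² + (-11−0)² = 625 + 9 + 121 = 755
d²(q, Juno) = (13−9)² + (8−4)² + (-11−14)² = 16 + 16 + 625 = 657
d²(q, Quasar) = (13−0)² + (8−(-11))² + (-11−(-14))² = 169 + 361 + 9 = 539
d²(q, Kappa) = (13−(-5))² + (8−(-4))² + (-11−(-3))² = 324 + 144 + 64 = 532
d²(q, Fornax) = (13−5)² + (8−(-13))² + (-11−2)² = 64 + 441 + 169 = 674
The smallest is to Tauri, so q lies in the Voronoi region of Tauri.

Tauri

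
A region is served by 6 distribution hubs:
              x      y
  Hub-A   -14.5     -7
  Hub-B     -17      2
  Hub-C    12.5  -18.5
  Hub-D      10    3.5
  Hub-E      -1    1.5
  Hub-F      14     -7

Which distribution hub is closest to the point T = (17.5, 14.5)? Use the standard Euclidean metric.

Since √ is increasing, it suffices to compare squared distances:
d²(T, Hub-A) = (17.5−(-14.5))² + (14.5−(-7))² = 1024 + 462.25 = 1486.25
d²(T, Hub-B) = (17.5−(-17))² + (14.5−2)² = 1190.25 + 156.25 = 1346.5
d²(T, Hub-C) = (17.5−12.5)² + (14.5−(-18.5))² = 25 + 1089 = 1114
d²(T, Hub-D) = (17.5−10)² + (14.5−3.5)² = 56.25 + 121 = 177.25
d²(T, Hub-E) = (17.5−(-1))² + (14.5−1.5)² = 342.25 + 169 = 511.25
d²(T, Hub-F) = (17.5−14)² + (14.5−(-7))² = 12.25 + 462.25 = 474.5
Minimum is at Hub-D.

Hub-D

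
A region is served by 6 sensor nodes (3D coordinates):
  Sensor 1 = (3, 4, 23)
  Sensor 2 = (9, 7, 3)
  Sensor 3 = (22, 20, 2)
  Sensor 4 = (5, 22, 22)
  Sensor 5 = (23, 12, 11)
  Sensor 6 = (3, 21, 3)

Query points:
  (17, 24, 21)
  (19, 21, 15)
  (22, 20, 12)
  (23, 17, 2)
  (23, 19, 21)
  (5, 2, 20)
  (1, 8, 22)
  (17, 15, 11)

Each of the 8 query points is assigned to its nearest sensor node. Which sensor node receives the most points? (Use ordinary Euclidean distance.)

Sensor 5

(17, 24, 21) — d² to each: Sensor 1:600, Sensor 2:677, Sensor 3:402, Sensor 4:149, Sensor 5:280, Sensor 6:529 → nearest is Sensor 4
(19, 21, 15) — d² to each: Sensor 1:609, Sensor 2:440, Sensor 3:179, Sensor 4:246, Sensor 5:113, Sensor 6:400 → nearest is Sensor 5
(22, 20, 12) — d² to each: Sensor 1:738, Sensor 2:419, Sensor 3:100, Sensor 4:393, Sensor 5:66, Sensor 6:443 → nearest is Sensor 5
(23, 17, 2) — d² to each: Sensor 1:1010, Sensor 2:297, Sensor 3:10, Sensor 4:749, Sensor 5:106, Sensor 6:417 → nearest is Sensor 3
(23, 19, 21) — d² to each: Sensor 1:629, Sensor 2:664, Sensor 3:363, Sensor 4:334, Sensor 5:149, Sensor 6:728 → nearest is Sensor 5
(5, 2, 20) — d² to each: Sensor 1:17, Sensor 2:330, Sensor 3:937, Sensor 4:404, Sensor 5:505, Sensor 6:654 → nearest is Sensor 1
(1, 8, 22) — d² to each: Sensor 1:21, Sensor 2:426, Sensor 3:985, Sensor 4:212, Sensor 5:621, Sensor 6:534 → nearest is Sensor 1
(17, 15, 11) — d² to each: Sensor 1:461, Sensor 2:192, Sensor 3:131, Sensor 4:314, Sensor 5:45, Sensor 6:296 → nearest is Sensor 5
Tally — Sensor 1:2, Sensor 3:1, Sensor 4:1, Sensor 5:4. Sensor 5 captures the most (4).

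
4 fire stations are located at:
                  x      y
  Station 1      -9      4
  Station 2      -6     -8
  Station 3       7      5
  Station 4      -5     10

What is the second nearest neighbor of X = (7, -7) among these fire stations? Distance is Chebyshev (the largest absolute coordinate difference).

d(X, Station 1) = max(16, 11) = 16
d(X, Station 2) = max(13, 1) = 13
d(X, Station 3) = max(0, 12) = 12
d(X, Station 4) = max(12, 17) = 17
Sorted ascending: Station 3, Station 2, Station 1, … — the second-nearest is Station 2.

Station 2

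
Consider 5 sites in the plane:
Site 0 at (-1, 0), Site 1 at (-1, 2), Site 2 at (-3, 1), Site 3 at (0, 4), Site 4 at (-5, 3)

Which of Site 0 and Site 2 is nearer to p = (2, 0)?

Site 0

Compare squared distances:
d²(p, Site 0) = (2−(-1))² + (0−0)² = 9 + 0 = 9
d²(p, Site 2) = (2−(-3))² + (0−1)² = 25 + 1 = 26
9 < 26, so Site 0 is closer.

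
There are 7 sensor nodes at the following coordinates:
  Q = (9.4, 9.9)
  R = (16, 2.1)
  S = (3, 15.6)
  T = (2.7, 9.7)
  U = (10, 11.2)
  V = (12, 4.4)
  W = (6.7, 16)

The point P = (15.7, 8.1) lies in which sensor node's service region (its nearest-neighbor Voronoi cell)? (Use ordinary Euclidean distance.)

V

Compare squared distances (the ordering matches that of the actual distances):
|PQ|² = (15.7−9.4)² + (8.1−9.9)² = 39.69 + 3.24 = 42.93
|PR|² = (15.7−16)² + (8.1−2.1)² = 0.09 + 36 = 36.09
|PS|² = (15.7−3)² + (8.1−15.6)² = 161.29 + 56.25 = 217.54
|PT|² = (15.7−2.7)² + (8.1−9.7)² = 169 + 2.56 = 171.56
|PU|² = (15.7−10)² + (8.1−11.2)² = 32.49 + 9.61 = 42.1
|PV|² = (15.7−12)² + (8.1−4.4)² = 13.69 + 13.69 = 27.38
|PW|² = (15.7−6.7)² + (8.1−16)² = 81 + 62.41 = 143.41
V is nearest.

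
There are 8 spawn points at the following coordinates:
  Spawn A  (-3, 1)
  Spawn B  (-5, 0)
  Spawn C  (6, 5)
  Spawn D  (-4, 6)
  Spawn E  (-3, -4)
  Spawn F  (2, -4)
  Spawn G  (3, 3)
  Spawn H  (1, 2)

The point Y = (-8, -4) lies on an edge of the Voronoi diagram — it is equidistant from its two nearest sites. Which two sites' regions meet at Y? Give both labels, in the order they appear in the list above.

Squared distances from Y to each site:
d²(Y, Spawn A) = (-8−(-3))² + (-4−1)² = 25 + 25 = 50
d²(Y, Spawn B) = (-8−(-5))² + (-4−0)² = 9 + 16 = 25
d²(Y, Spawn C) = (-8−6)² + (-4−5)² = 196 + 81 = 277
d²(Y, Spawn D) = (-8−(-4))² + (-4−6)² = 16 + 100 = 116
d²(Y, Spawn E) = (-8−(-3))² + (-4−(-4))² = 25 + 0 = 25
d²(Y, Spawn F) = (-8−2)² + (-4−(-4))² = 100 + 0 = 100
d²(Y, Spawn G) = (-8−3)² + (-4−3)² = 121 + 49 = 170
d²(Y, Spawn H) = (-8−1)² + (-4−2)² = 81 + 36 = 117
Y is equidistant from Spawn B and Spawn E (both at squared distance 25), and every other site is strictly farther — so Y lies on the Spawn B–Spawn E Voronoi edge.

Spawn B and Spawn E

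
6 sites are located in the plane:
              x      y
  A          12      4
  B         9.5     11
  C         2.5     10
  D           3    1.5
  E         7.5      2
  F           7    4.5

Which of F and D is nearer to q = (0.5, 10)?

F

Compare squared distances:
|qF|² = (0.5−7)² + (10−4.5)² = 42.25 + 30.25 = 72.5
|qD|² = (0.5−3)² + (10−1.5)² = 6.25 + 72.25 = 78.5
72.5 < 78.5, so F is closer.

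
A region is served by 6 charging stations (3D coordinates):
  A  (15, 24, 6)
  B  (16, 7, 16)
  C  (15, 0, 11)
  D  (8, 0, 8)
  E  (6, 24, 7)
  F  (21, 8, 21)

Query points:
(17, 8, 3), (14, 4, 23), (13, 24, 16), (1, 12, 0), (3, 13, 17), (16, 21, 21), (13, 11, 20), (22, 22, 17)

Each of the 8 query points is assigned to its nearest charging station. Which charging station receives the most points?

(17, 8, 3) — d² to each: A:269, B:171, C:132, D:170, E:393, F:340 → nearest is C
(14, 4, 23) — d² to each: A:690, B:62, C:161, D:277, E:720, F:69 → nearest is B
(13, 24, 16) — d² to each: A:104, B:298, C:605, D:665, E:130, F:345 → nearest is A
(1, 12, 0) — d² to each: A:376, B:506, C:461, D:257, E:218, F:857 → nearest is E
(3, 13, 17) — d² to each: A:386, B:206, C:349, D:275, E:230, F:365 → nearest is B
(16, 21, 21) — d² to each: A:235, B:221, C:542, D:674, E:305, F:194 → nearest is F
(13, 11, 20) — d² to each: A:369, B:41, C:206, D:290, E:387, F:74 → nearest is B
(22, 22, 17) — d² to each: A:174, B:262, C:569, D:761, E:360, F:213 → nearest is A
Tally — A:2, B:3, C:1, E:1, F:1. B captures the most (3).

B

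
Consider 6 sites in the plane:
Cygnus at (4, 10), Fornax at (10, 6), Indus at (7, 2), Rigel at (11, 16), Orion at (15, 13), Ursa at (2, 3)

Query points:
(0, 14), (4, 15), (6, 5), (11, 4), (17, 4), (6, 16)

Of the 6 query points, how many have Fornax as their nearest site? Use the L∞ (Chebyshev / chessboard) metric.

2

(0, 14) — d to each: Cygnus:4, Fornax:10, Indus:12, Rigel:11, Orion:15, Ursa:11 → nearest is Cygnus
(4, 15) — d to each: Cygnus:5, Fornax:9, Indus:13, Rigel:7, Orion:11, Ursa:12 → nearest is Cygnus
(6, 5) — d to each: Cygnus:5, Fornax:4, Indus:3, Rigel:11, Orion:9, Ursa:4 → nearest is Indus
(11, 4) — d to each: Cygnus:7, Fornax:2, Indus:4, Rigel:12, Orion:9, Ursa:9 → nearest is Fornax
(17, 4) — d to each: Cygnus:13, Fornax:7, Indus:10, Rigel:12, Orion:9, Ursa:15 → nearest is Fornax
(6, 16) — d to each: Cygnus:6, Fornax:10, Indus:14, Rigel:5, Orion:9, Ursa:13 → nearest is Rigel
2 of the 6 points have Fornax as nearest.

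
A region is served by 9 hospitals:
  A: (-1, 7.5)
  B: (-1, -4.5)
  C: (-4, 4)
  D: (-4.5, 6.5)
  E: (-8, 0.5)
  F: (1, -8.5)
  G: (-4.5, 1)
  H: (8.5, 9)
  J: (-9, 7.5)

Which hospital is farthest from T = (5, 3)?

Squared Euclidean distances:
|TA|² = (5−(-1))² + (3−7.5)² = 36 + 20.25 = 56.25
|TB|² = (5−(-1))² + (3−(-4.5))² = 36 + 56.25 = 92.25
|TC|² = (5−(-4))² + (3−4)² = 81 + 1 = 82
|TD|² = (5−(-4.5))² + (3−6.5)² = 90.25 + 12.25 = 102.5
|TE|² = (5−(-8))² + (3−0.5)² = 169 + 6.25 = 175.25
|TF|² = (5−1)² + (3−(-8.5))² = 16 + 132.25 = 148.25
|TG|² = (5−(-4.5))² + (3−1)² = 90.25 + 4 = 94.25
|TH|² = (5−8.5)² + (3−9)² = 12.25 + 36 = 48.25
|TJ|² = (5−(-9))² + (3−7.5)² = 196 + 20.25 = 216.25
The largest is to J.

J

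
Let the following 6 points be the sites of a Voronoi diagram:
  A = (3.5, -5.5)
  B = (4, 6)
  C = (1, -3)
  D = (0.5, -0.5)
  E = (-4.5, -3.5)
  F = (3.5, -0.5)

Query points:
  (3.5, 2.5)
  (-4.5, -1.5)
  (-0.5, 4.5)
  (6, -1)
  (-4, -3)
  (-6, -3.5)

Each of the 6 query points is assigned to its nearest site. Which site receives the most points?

(3.5, 2.5) — d² to each: A:64, B:12.5, C:36.5, D:18, E:100, F:9 → nearest is F
(-4.5, -1.5) — d² to each: A:80, B:128.5, C:32.5, D:26, E:4, F:65 → nearest is E
(-0.5, 4.5) — d² to each: A:116, B:22.5, C:58.5, D:26, E:80, F:41 → nearest is B
(6, -1) — d² to each: A:26.5, B:53, C:29, D:30.5, E:116.5, F:6.5 → nearest is F
(-4, -3) — d² to each: A:62.5, B:145, C:25, D:26.5, E:0.5, F:62.5 → nearest is E
(-6, -3.5) — d² to each: A:94.25, B:190.25, C:49.25, D:51.25, E:2.25, F:99.25 → nearest is E
Tally — B:1, E:3, F:2. E captures the most (3).

E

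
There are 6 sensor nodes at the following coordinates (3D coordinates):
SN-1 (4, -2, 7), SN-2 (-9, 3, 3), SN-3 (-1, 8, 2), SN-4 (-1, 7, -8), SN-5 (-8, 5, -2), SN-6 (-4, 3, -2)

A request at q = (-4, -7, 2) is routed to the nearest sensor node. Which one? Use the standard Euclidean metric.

Squared Euclidean distances:
d²(q, SN-1) = (-4−4)² + (-7−(-2))² + (2−7)² = 64 + 25 + 25 = 114
d²(q, SN-2) = (-4−(-9))² + (-7−3)² + (2−3)² = 25 + 100 + 1 = 126
d²(q, SN-3) = (-4−(-1))² + (-7−8)² + (2−2)² = 9 + 225 + 0 = 234
d²(q, SN-4) = (-4−(-1))² + (-7−7)² + (2−(-8))² = 9 + 196 + 100 = 305
d²(q, SN-5) = (-4−(-8))² + (-7−5)² + (2−(-2))² = 16 + 144 + 16 = 176
d²(q, SN-6) = (-4−(-4))² + (-7−3)² + (2−(-2))² = 0 + 100 + 16 = 116
Minimum is at SN-1.

SN-1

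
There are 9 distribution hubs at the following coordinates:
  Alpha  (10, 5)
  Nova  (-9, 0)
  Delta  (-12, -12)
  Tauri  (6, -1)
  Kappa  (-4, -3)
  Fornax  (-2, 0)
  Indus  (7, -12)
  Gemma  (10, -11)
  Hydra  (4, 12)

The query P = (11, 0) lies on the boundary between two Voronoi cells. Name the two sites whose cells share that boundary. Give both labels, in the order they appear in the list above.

Alpha and Tauri

Squared distances from P to each site:
d²(P, Alpha) = (11−10)² + (0−5)² = 1 + 25 = 26
d²(P, Nova) = (11−(-9))² + (0−0)² = 400 + 0 = 400
d²(P, Delta) = (11−(-12))² + (0−(-12))² = 529 + 144 = 673
d²(P, Tauri) = (11−6)² + (0−(-1))² = 25 + 1 = 26
d²(P, Kappa) = (11−(-4))² + (0−(-3))² = 225 + 9 = 234
d²(P, Fornax) = (11−(-2))² + (0−0)² = 169 + 0 = 169
d²(P, Indus) = (11−7)² + (0−(-12))² = 16 + 144 = 160
d²(P, Gemma) = (11−10)² + (0−(-11))² = 1 + 121 = 122
d²(P, Hydra) = (11−4)² + (0−12)² = 49 + 144 = 193
P is equidistant from Alpha and Tauri (both at squared distance 26), and every other site is strictly farther — so P lies on the Alpha–Tauri Voronoi edge.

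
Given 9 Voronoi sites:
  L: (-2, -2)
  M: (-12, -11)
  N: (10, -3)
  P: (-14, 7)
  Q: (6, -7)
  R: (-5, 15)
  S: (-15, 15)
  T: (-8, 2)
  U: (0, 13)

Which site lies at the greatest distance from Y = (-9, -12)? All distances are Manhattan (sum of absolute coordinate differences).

U

d(Y,L) = |-9−(-2)| + |-12−(-2)| = 7 + 10 = 17
d(Y,M) = |-9−(-12)| + |-12−(-11)| = 3 + 1 = 4
d(Y,N) = |-9−10| + |-12−(-3)| = 19 + 9 = 28
d(Y,P) = |-9−(-14)| + |-12−7| = 5 + 19 = 24
d(Y,Q) = |-9−6| + |-12−(-7)| = 15 + 5 = 20
d(Y,R) = |-9−(-5)| + |-12−15| = 4 + 27 = 31
d(Y,S) = |-9−(-15)| + |-12−15| = 6 + 27 = 33
d(Y,T) = |-9−(-8)| + |-12−2| = 1 + 14 = 15
d(Y,U) = |-9−0| + |-12−13| = 9 + 25 = 34
The largest is to U.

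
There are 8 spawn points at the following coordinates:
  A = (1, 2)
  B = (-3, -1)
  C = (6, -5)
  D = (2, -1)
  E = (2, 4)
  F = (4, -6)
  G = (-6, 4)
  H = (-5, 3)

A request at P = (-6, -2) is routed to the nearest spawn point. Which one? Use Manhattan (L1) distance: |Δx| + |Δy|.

B

d(P,A) = 7 + 4 = 11
d(P,B) = 3 + 1 = 4
d(P,C) = 12 + 3 = 15
d(P,D) = 8 + 1 = 9
d(P,E) = 8 + 6 = 14
d(P,F) = 10 + 4 = 14
d(P,G) = 0 + 6 = 6
d(P,H) = 1 + 5 = 6
The smallest is to B, so P lies in the Voronoi region of B.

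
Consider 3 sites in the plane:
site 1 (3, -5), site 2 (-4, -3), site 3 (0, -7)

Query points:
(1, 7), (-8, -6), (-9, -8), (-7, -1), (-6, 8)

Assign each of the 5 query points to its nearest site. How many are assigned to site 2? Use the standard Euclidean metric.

5

(1, 7) — d² to each: site 1:148, site 2:125, site 3:197 → nearest is site 2
(-8, -6) — d² to each: site 1:122, site 2:25, site 3:65 → nearest is site 2
(-9, -8) — d² to each: site 1:153, site 2:50, site 3:82 → nearest is site 2
(-7, -1) — d² to each: site 1:116, site 2:13, site 3:85 → nearest is site 2
(-6, 8) — d² to each: site 1:250, site 2:125, site 3:261 → nearest is site 2
5 of the 5 points have site 2 as nearest.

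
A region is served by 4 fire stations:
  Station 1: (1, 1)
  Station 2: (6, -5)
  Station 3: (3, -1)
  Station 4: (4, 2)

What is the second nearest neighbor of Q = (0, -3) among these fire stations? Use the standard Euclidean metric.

Station 1

Squared Euclidean distances:
d²(Q, Station 1) = (0−1)² + (-3−1)² = 1 + 16 = 17
d²(Q, Station 2) = (0−6)² + (-3−(-5))² = 36 + 4 = 40
d²(Q, Station 3) = (0−3)² + (-3−(-1))² = 9 + 4 = 13
d²(Q, Station 4) = (0−4)² + (-3−2)² = 16 + 25 = 41
Sorted ascending: Station 3, Station 1, Station 2, … — the second-nearest is Station 1.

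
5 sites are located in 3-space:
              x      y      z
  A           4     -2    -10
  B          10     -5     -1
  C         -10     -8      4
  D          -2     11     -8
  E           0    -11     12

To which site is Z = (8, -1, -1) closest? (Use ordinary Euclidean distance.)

B

Since √ is increasing, it suffices to compare squared distances:
|ZA|² = (8−4)² + (-1−(-2))² + (-1−(-10))² = 16 + 1 + 81 = 98
|ZB|² = (8−10)² + (-1−(-5))² + (-1−(-1))² = 4 + 16 + 0 = 20
|ZC|² = (8−(-10))² + (-1−(-8))² + (-1−4)² = 324 + 49 + 25 = 398
|ZD|² = (8−(-2))² + (-1−11)² + (-1−(-8))² = 100 + 144 + 49 = 293
|ZE|² = (8−0)² + (-1−(-11))² + (-1−12)² = 64 + 100 + 169 = 333
Minimum is at B.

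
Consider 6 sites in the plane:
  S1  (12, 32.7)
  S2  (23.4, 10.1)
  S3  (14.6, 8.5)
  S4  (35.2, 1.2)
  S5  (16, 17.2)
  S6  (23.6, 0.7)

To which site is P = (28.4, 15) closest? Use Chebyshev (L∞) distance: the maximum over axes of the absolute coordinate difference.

S2

d(P,S1) = max(16.4, 17.7) = 17.7
d(P,S2) = max(5, 4.9) = 5
d(P,S3) = max(13.8, 6.5) = 13.8
d(P,S4) = max(6.8, 13.8) = 13.8
d(P,S5) = max(12.4, 2.2) = 12.4
d(P,S6) = max(4.8, 14.3) = 14.3
Minimum is at S2.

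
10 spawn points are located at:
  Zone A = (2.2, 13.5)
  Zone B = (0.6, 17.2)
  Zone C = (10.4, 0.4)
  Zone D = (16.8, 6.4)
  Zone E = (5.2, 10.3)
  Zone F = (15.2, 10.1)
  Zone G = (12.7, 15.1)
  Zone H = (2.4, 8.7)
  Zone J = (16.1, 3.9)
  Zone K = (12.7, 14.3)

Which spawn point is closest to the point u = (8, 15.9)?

Squared Euclidean distances:
d²(u, Zone A) = 33.64 + 5.76 = 39.4
d²(u, Zone B) = 54.76 + 1.69 = 56.45
d²(u, Zone C) = 5.76 + 240.25 = 246.01
d²(u, Zone D) = 77.44 + 90.25 = 167.69
d²(u, Zone E) = 7.84 + 31.36 = 39.2
d²(u, Zone F) = 51.84 + 33.64 = 85.48
d²(u, Zone G) = 22.09 + 0.64 = 22.73
d²(u, Zone H) = 31.36 + 51.84 = 83.2
d²(u, Zone J) = 65.61 + 144 = 209.61
d²(u, Zone K) = 22.09 + 2.56 = 24.65
Zone G is nearest.

Zone G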